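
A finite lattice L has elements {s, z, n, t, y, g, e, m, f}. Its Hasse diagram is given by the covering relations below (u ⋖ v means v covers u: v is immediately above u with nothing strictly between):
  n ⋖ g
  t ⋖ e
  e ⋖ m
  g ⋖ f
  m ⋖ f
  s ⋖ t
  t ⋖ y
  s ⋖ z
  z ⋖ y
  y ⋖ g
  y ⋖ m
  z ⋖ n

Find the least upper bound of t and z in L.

Common upper bounds of {t, z}: f, g, m, y.
The least among these is y.

y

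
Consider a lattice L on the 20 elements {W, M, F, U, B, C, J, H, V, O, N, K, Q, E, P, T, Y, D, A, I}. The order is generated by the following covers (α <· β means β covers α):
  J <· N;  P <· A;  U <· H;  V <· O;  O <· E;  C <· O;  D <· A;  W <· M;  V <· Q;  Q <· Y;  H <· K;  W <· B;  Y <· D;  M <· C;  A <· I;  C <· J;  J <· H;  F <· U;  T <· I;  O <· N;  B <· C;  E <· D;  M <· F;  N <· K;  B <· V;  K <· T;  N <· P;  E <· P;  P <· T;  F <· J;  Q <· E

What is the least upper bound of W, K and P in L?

T

Common upper bounds of {W, K, P}: I, T.
The least among these is T.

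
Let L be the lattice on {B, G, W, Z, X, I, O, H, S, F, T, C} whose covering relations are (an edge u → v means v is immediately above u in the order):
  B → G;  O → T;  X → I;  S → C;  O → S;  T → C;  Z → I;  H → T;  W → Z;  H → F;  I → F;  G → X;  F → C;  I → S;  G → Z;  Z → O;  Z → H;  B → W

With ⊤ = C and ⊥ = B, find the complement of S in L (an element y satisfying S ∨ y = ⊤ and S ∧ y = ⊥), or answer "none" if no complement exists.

none

For every candidate y, either S ∨ y ≠ C or S ∧ y ≠ B; no complement exists.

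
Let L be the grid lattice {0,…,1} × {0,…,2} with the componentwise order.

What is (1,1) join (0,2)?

In a product of chains, the join is componentwise max, giving (1,2).

(1,2)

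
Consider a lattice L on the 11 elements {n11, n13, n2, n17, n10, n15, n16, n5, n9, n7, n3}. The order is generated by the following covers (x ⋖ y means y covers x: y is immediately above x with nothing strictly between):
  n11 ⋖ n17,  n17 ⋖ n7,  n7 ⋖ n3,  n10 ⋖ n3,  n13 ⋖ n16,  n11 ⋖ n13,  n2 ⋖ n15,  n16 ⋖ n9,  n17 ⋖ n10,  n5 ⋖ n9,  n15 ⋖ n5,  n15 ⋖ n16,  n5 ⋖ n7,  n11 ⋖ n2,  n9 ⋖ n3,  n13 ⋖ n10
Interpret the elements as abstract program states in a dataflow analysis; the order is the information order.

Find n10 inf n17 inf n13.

Common lower bounds of {n10, n17, n13}: n11.
The greatest among these is n11.

n11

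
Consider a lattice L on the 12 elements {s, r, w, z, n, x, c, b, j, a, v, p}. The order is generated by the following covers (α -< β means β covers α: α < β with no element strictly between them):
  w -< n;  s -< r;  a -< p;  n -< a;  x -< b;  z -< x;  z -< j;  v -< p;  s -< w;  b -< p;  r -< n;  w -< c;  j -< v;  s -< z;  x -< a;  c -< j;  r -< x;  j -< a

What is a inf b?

x

Common lower bounds of {a, b}: r, s, x, z.
The greatest among these is x.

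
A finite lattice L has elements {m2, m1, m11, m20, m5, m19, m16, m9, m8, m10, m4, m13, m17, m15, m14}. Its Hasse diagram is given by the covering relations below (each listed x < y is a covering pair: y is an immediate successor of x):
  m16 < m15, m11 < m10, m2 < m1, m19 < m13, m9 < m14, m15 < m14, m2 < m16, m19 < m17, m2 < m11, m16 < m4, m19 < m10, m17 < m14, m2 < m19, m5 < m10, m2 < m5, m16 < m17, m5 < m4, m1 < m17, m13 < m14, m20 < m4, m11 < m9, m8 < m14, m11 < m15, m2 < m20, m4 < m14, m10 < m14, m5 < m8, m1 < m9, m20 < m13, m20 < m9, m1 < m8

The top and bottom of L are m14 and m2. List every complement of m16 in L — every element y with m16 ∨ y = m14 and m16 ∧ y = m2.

Need y with m16 ∨ y = m14 and m16 ∧ y = m2.
Checking each element gives: m10, m13, m8, m9.

m10, m13, m8, m9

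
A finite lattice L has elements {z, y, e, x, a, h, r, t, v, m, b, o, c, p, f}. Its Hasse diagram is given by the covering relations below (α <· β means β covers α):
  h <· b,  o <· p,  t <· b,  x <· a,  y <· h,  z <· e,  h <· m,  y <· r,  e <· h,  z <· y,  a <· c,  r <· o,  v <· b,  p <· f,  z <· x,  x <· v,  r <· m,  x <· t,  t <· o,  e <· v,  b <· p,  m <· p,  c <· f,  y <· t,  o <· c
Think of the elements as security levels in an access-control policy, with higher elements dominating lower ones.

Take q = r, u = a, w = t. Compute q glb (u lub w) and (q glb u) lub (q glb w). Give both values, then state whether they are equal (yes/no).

u lub w = c, so q glb (u lub w) = r glb c = r.
q glb u = z and q glb w = y, so (q glb u) lub (q glb w) = z lub y = y.
Equal: no.

r; y; no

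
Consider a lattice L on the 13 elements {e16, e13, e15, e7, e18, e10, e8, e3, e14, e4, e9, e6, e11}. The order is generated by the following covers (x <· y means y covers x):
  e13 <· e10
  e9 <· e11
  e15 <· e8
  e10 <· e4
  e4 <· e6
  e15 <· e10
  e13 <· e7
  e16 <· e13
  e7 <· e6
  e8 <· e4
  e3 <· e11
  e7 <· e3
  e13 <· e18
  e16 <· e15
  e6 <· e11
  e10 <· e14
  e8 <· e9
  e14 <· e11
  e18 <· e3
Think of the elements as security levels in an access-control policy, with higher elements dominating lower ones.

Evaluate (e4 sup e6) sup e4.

e4 ∨ e6 = e6
e6 ∨ e4 = e6

e6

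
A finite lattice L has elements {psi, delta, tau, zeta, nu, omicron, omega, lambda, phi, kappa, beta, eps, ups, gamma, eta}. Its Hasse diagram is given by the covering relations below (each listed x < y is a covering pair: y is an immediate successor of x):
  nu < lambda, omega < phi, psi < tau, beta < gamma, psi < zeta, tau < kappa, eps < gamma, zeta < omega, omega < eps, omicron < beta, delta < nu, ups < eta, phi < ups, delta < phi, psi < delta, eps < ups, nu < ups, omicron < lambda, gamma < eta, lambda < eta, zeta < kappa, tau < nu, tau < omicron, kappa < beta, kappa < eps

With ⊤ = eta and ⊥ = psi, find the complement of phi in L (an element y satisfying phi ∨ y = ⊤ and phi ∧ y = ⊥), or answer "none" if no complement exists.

Need y with phi ∨ y = eta and phi ∧ y = psi.
Checking each element gives: omicron.

omicron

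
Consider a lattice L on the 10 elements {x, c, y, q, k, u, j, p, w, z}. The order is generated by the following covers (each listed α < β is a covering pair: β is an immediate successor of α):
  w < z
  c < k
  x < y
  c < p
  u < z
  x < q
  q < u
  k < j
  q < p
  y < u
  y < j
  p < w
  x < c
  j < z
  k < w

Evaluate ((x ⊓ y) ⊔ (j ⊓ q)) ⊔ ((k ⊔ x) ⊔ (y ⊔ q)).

x ∧ y = x
j ∧ q = x
x ∨ x = x
k ∨ x = k
y ∨ q = u
k ∨ u = z
x ∨ z = z

z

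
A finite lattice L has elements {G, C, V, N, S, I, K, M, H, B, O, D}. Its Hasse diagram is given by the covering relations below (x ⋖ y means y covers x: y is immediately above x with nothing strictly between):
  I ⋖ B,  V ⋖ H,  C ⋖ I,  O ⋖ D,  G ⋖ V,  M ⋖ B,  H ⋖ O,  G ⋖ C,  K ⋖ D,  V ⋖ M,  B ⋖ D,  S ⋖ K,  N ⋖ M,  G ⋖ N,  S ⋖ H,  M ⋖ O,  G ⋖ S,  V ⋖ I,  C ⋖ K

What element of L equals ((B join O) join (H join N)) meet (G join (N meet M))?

N

B ∨ O = D
H ∨ N = O
D ∨ O = D
N ∧ M = N
G ∨ N = N
D ∧ N = N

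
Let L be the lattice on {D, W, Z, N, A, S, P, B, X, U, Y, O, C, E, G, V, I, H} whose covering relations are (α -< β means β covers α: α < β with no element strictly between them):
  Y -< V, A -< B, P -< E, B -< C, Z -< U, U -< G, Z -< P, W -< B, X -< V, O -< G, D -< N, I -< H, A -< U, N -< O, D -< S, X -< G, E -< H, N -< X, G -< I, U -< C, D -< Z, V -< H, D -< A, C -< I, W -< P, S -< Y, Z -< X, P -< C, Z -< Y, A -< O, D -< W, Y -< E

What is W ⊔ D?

W

Common upper bounds of {W, D}: B, C, E, H, I, P, W.
The least among these is W.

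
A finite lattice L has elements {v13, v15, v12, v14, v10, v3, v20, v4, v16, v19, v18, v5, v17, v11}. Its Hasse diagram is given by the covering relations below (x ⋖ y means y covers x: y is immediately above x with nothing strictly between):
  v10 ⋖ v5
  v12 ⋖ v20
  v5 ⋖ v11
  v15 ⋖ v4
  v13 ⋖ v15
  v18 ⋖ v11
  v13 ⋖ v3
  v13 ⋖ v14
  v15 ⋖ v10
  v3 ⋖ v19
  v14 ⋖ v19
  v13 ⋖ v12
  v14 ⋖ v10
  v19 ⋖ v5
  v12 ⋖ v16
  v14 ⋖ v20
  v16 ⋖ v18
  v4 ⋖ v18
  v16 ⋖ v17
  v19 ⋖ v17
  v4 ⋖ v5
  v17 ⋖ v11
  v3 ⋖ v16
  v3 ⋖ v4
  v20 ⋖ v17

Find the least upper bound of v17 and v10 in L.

v11

Common upper bounds of {v17, v10}: v11.
The least among these is v11.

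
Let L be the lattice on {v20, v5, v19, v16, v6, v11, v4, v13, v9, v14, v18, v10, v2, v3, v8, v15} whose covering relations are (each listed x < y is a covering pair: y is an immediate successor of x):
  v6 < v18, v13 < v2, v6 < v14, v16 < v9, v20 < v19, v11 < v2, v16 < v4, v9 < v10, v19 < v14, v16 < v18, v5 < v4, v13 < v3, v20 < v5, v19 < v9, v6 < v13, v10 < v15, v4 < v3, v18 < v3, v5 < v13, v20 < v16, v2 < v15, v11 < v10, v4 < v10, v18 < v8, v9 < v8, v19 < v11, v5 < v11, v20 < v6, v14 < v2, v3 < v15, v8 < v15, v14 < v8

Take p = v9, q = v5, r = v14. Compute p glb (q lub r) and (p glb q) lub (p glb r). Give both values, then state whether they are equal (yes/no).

v19; v19; yes

q lub r = v2, so p glb (q lub r) = v9 glb v2 = v19.
p glb q = v20 and p glb r = v19, so (p glb q) lub (p glb r) = v20 lub v19 = v19.
Equal: yes.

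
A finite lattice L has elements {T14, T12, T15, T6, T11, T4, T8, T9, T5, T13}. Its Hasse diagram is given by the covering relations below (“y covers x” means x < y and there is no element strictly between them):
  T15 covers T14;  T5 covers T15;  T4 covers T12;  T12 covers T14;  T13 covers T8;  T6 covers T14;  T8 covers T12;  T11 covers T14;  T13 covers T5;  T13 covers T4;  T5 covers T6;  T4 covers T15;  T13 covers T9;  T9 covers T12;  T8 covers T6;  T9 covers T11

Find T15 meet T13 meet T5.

T15

Common lower bounds of {T15, T13, T5}: T14, T15.
The greatest among these is T15.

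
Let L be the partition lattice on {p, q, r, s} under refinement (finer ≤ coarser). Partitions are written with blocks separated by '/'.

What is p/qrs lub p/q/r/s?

Common upper bounds of {p/qrs, p/q/r/s}: p/qrs, pqrs.
The least among these is p/qrs.

p/qrs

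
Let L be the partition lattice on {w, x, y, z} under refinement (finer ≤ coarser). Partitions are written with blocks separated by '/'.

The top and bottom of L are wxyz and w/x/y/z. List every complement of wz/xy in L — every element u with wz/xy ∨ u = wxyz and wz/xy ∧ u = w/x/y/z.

w/x/yz, w/xz/y, wx/y/z, wx/yz, wy/x/z, wy/xz

Need u with wz/xy ∨ u = wxyz and wz/xy ∧ u = w/x/y/z.
Checking each element gives: w/x/yz, w/xz/y, wx/y/z, wx/yz, wy/x/z, wy/xz.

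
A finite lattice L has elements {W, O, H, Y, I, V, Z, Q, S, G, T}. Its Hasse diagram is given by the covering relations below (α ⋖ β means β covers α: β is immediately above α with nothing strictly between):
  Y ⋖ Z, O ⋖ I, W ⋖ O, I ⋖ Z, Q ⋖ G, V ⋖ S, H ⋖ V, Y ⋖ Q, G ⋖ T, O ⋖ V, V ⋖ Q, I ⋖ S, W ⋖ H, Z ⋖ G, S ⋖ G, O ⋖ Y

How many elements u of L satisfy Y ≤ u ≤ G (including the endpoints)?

4

The interval [Y, G] = {G, Q, Y, Z}, which has 4 elements.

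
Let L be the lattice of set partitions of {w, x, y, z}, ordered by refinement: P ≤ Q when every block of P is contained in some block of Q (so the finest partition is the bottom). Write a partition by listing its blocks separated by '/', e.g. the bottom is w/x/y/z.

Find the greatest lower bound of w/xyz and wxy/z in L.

The meet (common refinement) of w/xyz and wxy/z intersects blocks pairwise, giving w/xy/z.

w/xy/z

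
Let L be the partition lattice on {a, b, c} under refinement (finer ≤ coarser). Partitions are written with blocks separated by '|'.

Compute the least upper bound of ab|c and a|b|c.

The join of ab|c and a|b|c merges any blocks that overlap across the partitions, giving ab|c.

ab|c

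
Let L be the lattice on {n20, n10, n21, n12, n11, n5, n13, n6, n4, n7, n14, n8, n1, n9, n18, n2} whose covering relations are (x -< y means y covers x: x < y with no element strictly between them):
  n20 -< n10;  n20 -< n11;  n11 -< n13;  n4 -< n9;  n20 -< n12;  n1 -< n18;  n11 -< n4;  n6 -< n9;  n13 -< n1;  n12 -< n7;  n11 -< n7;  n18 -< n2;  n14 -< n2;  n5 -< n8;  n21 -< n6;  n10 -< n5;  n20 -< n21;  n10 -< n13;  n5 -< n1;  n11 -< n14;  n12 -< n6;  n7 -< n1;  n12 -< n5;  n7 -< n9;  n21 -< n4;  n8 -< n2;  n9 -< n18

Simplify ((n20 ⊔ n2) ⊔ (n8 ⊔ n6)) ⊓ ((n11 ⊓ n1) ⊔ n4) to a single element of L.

n4

n20 ∨ n2 = n2
n8 ∨ n6 = n2
n2 ∨ n2 = n2
n11 ∧ n1 = n11
n11 ∨ n4 = n4
n2 ∧ n4 = n4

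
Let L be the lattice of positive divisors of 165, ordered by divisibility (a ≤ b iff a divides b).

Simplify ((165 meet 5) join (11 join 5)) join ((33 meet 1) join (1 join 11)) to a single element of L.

55

165 ∧ 5 = 5
11 ∨ 5 = 55
5 ∨ 55 = 55
33 ∧ 1 = 1
1 ∨ 11 = 11
1 ∨ 11 = 11
55 ∨ 11 = 55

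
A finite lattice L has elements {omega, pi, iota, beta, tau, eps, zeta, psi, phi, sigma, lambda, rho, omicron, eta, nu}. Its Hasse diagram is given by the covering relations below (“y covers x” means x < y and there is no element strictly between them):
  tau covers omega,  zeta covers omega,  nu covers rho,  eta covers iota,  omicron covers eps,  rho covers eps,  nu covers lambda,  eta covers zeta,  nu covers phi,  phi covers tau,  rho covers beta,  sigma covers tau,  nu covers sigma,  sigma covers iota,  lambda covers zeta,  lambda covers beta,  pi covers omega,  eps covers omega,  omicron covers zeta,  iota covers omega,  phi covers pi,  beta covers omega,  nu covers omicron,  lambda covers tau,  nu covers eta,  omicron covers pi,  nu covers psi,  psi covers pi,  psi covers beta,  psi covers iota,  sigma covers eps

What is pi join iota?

Common upper bounds of {pi, iota}: nu, psi.
The least among these is psi.

psi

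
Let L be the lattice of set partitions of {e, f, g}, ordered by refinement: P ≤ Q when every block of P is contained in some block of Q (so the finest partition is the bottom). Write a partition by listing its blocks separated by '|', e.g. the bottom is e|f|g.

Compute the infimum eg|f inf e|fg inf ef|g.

The meet (common refinement) of eg|f, e|fg, ef|g intersects blocks pairwise, giving e|f|g.

e|f|g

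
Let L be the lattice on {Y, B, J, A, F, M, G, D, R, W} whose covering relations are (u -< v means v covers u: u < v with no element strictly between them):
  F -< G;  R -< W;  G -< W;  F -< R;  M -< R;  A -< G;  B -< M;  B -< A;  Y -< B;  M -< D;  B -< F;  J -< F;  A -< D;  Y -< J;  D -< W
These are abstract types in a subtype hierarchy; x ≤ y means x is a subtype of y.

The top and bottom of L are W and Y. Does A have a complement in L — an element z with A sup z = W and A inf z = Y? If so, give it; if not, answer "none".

none

For every candidate z, either A ∨ z ≠ W or A ∧ z ≠ Y; no complement exists.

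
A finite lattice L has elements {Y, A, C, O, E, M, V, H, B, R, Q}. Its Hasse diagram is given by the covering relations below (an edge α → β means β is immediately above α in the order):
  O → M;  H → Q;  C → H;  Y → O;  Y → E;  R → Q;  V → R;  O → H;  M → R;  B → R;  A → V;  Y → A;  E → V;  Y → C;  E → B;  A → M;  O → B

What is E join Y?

E

Common upper bounds of {E, Y}: B, E, Q, R, V.
The least among these is E.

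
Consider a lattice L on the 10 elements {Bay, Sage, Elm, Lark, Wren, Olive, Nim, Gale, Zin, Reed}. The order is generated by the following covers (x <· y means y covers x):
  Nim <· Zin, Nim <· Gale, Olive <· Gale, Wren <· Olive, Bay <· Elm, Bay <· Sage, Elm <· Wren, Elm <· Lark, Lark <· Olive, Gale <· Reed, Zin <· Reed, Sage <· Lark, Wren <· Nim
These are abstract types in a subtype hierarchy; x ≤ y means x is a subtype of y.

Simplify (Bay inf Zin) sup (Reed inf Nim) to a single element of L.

Bay ∧ Zin = Bay
Reed ∧ Nim = Nim
Bay ∨ Nim = Nim

Nim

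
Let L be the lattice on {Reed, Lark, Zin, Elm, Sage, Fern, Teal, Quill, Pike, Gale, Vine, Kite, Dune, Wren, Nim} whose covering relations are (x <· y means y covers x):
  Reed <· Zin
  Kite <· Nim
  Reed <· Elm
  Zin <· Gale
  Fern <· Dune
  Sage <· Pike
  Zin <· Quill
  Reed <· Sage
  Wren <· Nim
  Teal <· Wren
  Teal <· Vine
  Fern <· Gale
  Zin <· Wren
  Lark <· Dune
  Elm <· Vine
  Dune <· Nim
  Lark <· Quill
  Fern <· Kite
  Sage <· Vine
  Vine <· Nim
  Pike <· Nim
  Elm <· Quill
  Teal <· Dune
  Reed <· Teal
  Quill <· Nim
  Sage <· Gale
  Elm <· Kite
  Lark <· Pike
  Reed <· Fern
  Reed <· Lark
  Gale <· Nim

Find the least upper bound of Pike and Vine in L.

Nim

Common upper bounds of {Pike, Vine}: Nim.
The least among these is Nim.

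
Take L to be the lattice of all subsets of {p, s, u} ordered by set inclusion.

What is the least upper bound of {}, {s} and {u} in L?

{s,u}

Under ⊆, join is union: {} ∪ {s} ∪ {u} = {s,u}.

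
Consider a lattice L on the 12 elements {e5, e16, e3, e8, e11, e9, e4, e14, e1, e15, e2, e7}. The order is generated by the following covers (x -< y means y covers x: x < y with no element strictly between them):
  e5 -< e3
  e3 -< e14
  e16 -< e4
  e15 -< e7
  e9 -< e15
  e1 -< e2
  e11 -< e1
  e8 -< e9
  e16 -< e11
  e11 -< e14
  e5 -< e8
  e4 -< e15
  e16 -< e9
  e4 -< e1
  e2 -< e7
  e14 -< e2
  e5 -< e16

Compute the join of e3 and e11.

e14

Common upper bounds of {e3, e11}: e14, e2, e7.
The least among these is e14.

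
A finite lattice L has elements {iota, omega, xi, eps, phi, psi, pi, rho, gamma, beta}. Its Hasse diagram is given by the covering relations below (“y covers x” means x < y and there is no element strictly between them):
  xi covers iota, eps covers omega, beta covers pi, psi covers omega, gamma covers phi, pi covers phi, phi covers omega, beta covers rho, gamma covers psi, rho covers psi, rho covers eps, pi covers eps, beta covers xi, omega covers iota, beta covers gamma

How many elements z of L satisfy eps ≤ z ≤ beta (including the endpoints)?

The interval [eps, beta] = {beta, eps, pi, rho}, which has 4 elements.

4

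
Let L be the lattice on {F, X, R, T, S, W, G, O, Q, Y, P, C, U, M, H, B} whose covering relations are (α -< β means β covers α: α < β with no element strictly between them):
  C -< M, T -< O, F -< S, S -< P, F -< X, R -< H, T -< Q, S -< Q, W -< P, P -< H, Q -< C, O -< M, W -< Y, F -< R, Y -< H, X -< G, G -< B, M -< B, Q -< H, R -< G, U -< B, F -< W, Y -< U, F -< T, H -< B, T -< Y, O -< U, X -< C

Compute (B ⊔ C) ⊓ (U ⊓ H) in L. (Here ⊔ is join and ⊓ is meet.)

Y

B ∨ C = B
U ∧ H = Y
B ∧ Y = Y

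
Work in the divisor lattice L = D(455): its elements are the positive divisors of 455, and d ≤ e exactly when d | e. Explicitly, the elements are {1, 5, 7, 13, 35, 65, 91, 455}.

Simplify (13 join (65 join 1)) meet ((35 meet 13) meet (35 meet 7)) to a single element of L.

65 ∨ 1 = 65
13 ∨ 65 = 65
35 ∧ 13 = 1
35 ∧ 7 = 7
1 ∧ 7 = 1
65 ∧ 1 = 1

1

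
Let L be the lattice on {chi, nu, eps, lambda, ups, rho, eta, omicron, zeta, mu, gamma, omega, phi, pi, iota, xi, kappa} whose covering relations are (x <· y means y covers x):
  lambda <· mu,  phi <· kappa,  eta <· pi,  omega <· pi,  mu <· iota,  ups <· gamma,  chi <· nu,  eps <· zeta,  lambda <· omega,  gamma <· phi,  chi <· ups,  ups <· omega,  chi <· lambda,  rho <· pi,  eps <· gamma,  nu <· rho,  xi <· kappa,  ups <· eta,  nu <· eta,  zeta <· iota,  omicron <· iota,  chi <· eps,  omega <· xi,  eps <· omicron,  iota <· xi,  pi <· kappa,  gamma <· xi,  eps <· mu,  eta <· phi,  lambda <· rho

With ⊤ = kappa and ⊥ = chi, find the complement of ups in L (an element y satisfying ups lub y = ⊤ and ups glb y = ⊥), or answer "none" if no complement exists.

none

For every candidate y, either ups ∨ y ≠ kappa or ups ∧ y ≠ chi; no complement exists.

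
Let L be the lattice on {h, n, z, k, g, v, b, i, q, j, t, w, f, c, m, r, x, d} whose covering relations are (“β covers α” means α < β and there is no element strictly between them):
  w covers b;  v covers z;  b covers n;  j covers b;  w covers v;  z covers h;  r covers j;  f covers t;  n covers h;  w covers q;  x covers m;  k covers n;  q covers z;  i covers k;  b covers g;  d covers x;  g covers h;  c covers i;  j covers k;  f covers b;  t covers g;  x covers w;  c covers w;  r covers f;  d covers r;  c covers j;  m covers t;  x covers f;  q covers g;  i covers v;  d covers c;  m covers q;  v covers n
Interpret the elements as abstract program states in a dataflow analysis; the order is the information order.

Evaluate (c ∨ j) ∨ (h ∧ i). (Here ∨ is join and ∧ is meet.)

c

c ∨ j = c
h ∧ i = h
c ∨ h = c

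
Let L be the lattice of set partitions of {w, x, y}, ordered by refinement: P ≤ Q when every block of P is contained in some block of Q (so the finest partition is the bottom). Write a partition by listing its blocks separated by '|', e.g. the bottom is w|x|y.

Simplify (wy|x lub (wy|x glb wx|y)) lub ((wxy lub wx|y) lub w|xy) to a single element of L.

wxy

wy|x ∧ wx|y = w|x|y
wy|x ∨ w|x|y = wy|x
wxy ∨ wx|y = wxy
wxy ∨ w|xy = wxy
wy|x ∨ wxy = wxy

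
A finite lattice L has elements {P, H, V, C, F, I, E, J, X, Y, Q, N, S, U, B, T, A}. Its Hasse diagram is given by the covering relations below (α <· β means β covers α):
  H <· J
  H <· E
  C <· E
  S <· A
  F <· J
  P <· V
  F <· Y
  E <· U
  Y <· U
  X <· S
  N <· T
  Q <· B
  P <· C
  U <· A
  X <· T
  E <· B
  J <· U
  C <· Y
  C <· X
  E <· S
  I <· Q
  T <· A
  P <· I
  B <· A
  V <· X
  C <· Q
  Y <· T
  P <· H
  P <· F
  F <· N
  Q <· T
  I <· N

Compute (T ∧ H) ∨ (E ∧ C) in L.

C

T ∧ H = P
E ∧ C = C
P ∨ C = C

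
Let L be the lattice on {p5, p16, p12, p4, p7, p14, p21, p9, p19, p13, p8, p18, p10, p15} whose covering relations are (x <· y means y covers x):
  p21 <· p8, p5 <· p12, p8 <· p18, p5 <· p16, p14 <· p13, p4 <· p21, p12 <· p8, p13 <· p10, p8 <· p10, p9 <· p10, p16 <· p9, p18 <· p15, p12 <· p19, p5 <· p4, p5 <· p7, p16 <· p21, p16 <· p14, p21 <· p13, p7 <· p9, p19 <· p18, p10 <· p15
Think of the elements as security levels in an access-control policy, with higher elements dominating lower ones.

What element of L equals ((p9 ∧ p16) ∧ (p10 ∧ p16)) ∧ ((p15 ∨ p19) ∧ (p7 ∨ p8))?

p9 ∧ p16 = p16
p10 ∧ p16 = p16
p16 ∧ p16 = p16
p15 ∨ p19 = p15
p7 ∨ p8 = p10
p15 ∧ p10 = p10
p16 ∧ p10 = p16

p16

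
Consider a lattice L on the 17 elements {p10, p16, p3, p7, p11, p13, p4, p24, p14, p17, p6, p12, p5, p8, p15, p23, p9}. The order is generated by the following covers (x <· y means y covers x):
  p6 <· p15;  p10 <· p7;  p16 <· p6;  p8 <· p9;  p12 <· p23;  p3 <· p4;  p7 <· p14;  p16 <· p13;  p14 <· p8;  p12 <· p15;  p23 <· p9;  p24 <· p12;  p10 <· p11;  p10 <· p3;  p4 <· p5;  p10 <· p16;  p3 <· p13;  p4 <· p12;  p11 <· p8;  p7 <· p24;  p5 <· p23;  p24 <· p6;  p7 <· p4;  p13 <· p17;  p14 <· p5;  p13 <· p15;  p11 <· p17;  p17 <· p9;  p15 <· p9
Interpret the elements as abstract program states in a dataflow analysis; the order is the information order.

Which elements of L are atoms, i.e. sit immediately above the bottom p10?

The atoms are exactly the elements that cover p10: p11, p16, p3, p7.

p11, p16, p3, p7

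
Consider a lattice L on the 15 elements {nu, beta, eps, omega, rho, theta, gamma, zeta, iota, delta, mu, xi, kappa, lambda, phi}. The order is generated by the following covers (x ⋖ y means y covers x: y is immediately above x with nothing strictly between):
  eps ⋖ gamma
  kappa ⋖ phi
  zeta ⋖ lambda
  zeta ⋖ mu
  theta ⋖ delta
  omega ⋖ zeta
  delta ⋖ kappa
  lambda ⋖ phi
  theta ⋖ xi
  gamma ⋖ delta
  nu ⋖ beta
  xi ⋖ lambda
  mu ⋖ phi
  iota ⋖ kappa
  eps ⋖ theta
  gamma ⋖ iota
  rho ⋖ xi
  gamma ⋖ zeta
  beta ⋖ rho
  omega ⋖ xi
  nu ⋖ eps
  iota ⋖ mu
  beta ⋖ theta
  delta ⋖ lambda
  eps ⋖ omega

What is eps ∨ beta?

theta

Common upper bounds of {eps, beta}: delta, kappa, lambda, phi, theta, xi.
The least among these is theta.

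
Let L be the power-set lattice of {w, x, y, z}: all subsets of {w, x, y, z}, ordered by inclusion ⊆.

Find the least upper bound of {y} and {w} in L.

Common upper bounds of {{y}, {w}}: {w,x,y,z}, {w,x,y}, {w,y,z}, {w,y}.
The least among these is {w,y}.

{w,y}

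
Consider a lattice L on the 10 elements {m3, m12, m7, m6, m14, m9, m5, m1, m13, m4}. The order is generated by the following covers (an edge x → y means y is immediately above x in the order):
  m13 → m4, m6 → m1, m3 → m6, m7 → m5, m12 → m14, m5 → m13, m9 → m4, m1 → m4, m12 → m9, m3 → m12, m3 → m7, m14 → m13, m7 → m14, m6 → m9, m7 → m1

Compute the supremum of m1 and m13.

m4

Common upper bounds of {m1, m13}: m4.
The least among these is m4.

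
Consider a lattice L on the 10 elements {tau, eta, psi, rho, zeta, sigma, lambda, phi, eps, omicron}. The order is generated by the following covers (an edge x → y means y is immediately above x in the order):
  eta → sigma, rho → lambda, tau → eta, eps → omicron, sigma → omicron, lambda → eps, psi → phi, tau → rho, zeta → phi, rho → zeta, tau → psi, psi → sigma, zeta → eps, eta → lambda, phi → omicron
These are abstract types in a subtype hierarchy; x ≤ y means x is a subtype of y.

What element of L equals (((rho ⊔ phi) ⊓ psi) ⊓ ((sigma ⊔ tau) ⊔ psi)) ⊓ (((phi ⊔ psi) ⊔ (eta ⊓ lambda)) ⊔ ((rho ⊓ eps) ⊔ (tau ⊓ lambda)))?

psi

rho ∨ phi = phi
phi ∧ psi = psi
sigma ∨ tau = sigma
sigma ∨ psi = sigma
psi ∧ sigma = psi
phi ∨ psi = phi
eta ∧ lambda = eta
phi ∨ eta = omicron
rho ∧ eps = rho
tau ∧ lambda = tau
rho ∨ tau = rho
omicron ∨ rho = omicron
psi ∧ omicron = psi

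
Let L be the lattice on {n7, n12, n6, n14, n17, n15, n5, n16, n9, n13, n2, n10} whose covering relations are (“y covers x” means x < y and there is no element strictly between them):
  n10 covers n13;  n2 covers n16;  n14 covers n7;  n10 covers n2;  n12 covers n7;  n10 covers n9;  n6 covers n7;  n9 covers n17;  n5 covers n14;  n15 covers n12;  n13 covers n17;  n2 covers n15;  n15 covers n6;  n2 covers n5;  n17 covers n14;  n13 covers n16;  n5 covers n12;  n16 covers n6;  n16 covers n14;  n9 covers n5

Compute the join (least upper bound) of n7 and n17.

Common upper bounds of {n7, n17}: n10, n13, n17, n9.
The least among these is n17.

n17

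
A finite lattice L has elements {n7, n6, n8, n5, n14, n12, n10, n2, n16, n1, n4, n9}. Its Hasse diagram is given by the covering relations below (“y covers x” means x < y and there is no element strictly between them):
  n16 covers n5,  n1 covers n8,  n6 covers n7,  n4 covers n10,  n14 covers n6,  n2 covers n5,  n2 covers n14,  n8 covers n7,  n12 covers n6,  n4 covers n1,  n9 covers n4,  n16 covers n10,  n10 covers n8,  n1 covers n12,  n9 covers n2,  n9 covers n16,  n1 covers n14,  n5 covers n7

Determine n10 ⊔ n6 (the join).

n4

Common upper bounds of {n10, n6}: n4, n9.
The least among these is n4.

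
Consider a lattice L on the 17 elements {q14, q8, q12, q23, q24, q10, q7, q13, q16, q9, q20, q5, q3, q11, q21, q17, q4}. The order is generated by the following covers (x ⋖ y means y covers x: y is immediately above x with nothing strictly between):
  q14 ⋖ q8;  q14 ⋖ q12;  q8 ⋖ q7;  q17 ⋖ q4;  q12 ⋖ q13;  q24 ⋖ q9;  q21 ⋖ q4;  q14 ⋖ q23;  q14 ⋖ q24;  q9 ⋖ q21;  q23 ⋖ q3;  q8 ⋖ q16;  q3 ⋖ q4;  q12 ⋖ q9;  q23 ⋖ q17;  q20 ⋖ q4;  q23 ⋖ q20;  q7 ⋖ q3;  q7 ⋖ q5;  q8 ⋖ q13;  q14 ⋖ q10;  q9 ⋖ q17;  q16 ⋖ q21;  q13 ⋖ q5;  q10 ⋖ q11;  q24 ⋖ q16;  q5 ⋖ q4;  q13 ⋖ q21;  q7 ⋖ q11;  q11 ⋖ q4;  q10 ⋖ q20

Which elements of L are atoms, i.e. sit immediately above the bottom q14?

The atoms are exactly the elements that cover q14: q10, q12, q23, q24, q8.

q10, q12, q23, q24, q8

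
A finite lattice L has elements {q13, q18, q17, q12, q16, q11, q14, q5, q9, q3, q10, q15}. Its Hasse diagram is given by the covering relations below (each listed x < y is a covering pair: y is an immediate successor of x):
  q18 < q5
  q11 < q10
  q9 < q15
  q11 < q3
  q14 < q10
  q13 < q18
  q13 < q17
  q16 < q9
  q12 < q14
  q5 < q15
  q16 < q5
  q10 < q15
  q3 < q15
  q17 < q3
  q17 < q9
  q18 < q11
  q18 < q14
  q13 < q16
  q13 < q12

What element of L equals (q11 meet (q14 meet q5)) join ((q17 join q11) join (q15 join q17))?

q15

q14 ∧ q5 = q18
q11 ∧ q18 = q18
q17 ∨ q11 = q3
q15 ∨ q17 = q15
q3 ∨ q15 = q15
q18 ∨ q15 = q15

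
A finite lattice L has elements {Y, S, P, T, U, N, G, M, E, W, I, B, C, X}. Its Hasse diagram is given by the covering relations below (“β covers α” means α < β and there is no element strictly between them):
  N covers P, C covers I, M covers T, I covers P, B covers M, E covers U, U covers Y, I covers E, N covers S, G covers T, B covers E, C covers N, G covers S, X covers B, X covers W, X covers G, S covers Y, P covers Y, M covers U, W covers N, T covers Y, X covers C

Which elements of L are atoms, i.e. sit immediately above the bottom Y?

The atoms are exactly the elements that cover Y: P, S, T, U.

P, S, T, U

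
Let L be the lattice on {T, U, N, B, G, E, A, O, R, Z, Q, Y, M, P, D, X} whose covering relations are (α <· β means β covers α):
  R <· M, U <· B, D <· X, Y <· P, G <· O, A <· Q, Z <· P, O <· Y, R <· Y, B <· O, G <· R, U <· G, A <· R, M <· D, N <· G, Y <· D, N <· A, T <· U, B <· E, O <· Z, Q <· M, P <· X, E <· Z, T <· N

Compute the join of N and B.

Common upper bounds of {N, B}: D, O, P, X, Y, Z.
The least among these is O.

O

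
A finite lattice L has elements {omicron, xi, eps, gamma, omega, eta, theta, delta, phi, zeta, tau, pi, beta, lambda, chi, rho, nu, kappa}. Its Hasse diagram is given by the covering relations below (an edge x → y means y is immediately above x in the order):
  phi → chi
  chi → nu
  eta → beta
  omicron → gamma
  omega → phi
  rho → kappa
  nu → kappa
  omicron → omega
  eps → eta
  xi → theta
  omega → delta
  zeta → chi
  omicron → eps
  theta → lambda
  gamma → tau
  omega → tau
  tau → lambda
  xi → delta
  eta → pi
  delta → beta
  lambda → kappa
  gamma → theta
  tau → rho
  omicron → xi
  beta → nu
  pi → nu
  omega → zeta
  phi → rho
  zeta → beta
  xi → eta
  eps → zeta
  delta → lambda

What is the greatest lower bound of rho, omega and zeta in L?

Common lower bounds of {rho, omega, zeta}: omega, omicron.
The greatest among these is omega.

omega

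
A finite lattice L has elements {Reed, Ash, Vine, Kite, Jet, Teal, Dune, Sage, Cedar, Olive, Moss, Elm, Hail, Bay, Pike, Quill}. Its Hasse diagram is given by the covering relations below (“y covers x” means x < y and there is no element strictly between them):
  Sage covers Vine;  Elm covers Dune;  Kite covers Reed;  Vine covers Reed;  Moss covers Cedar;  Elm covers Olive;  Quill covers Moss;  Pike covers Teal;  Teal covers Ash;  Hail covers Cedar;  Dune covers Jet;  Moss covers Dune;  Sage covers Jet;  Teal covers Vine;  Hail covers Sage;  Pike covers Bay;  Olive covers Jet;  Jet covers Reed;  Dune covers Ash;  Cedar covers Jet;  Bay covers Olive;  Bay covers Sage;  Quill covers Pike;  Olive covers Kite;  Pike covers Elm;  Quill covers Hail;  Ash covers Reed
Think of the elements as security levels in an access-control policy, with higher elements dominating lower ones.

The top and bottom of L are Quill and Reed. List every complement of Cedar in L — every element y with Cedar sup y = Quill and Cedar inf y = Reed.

Need y with Cedar ∨ y = Quill and Cedar ∧ y = Reed.
Checking each element gives: Kite, Teal.

Kite, Teal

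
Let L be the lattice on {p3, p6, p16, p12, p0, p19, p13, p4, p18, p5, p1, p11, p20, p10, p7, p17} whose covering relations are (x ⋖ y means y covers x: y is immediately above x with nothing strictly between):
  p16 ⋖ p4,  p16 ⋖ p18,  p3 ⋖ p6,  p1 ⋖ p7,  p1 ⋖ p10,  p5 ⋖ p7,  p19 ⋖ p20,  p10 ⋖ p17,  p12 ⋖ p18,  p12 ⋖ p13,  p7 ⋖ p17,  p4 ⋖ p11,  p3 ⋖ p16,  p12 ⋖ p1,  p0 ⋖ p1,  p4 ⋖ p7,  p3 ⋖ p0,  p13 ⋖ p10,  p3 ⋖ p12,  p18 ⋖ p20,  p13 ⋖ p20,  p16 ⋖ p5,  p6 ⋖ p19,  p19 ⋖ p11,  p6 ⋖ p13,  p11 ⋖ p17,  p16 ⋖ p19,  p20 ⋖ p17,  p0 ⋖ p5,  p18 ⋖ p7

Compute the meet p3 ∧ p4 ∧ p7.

p3

Common lower bounds of {p3, p4, p7}: p3.
The greatest among these is p3.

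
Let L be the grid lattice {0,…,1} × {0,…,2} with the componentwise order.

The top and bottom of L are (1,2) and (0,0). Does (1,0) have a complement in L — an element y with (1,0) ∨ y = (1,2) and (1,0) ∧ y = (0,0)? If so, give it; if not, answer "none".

(0,2)

Need y with (1,0) ∨ y = (1,2) and (1,0) ∧ y = (0,0).
Checking each element gives: (0,2).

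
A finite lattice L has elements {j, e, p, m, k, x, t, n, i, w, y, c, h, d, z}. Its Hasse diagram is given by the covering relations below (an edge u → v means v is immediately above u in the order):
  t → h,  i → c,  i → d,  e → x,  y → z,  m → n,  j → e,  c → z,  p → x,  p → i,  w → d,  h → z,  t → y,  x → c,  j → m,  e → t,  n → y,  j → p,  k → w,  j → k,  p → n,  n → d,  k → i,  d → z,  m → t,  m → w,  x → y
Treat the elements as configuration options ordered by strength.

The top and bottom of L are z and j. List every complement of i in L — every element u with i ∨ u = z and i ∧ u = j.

h, t

Need u with i ∨ u = z and i ∧ u = j.
Checking each element gives: h, t.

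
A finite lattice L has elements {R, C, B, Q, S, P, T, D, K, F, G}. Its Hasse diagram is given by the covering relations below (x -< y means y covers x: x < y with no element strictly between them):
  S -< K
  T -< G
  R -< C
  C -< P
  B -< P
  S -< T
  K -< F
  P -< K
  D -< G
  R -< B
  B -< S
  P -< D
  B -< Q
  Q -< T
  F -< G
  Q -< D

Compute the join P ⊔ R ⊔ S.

Common upper bounds of {P, R, S}: F, G, K.
The least among these is K.

K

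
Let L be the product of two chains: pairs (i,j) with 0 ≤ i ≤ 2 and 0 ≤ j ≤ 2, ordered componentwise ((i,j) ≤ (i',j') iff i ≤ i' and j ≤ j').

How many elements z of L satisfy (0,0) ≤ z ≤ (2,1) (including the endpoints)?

The interval [(0,0), (2,1)] = {(0,0), (0,1), (1,0), (1,1), (2,0), (2,1)}, which has 6 elements.

6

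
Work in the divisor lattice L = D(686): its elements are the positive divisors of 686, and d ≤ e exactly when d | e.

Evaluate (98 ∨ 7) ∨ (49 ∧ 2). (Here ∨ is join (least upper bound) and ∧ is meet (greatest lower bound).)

98

98 ∨ 7 = 98
49 ∧ 2 = 1
98 ∨ 1 = 98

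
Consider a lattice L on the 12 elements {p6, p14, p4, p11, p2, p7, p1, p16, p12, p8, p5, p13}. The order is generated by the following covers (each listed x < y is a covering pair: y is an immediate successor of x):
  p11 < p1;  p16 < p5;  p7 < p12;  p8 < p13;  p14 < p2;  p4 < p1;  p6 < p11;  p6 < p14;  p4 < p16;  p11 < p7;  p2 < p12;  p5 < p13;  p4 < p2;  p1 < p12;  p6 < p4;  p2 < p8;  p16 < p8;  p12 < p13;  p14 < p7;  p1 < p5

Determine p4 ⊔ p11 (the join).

p1

Common upper bounds of {p4, p11}: p1, p12, p13, p5.
The least among these is p1.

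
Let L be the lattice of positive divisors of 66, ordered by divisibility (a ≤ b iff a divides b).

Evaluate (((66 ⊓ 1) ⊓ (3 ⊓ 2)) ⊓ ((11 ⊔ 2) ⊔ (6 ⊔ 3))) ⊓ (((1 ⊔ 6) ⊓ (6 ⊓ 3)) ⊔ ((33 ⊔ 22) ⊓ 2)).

1

66 ∧ 1 = 1
3 ∧ 2 = 1
1 ∧ 1 = 1
11 ∨ 2 = 22
6 ∨ 3 = 6
22 ∨ 6 = 66
1 ∧ 66 = 1
1 ∨ 6 = 6
6 ∧ 3 = 3
6 ∧ 3 = 3
33 ∨ 22 = 66
66 ∧ 2 = 2
3 ∨ 2 = 6
1 ∧ 6 = 1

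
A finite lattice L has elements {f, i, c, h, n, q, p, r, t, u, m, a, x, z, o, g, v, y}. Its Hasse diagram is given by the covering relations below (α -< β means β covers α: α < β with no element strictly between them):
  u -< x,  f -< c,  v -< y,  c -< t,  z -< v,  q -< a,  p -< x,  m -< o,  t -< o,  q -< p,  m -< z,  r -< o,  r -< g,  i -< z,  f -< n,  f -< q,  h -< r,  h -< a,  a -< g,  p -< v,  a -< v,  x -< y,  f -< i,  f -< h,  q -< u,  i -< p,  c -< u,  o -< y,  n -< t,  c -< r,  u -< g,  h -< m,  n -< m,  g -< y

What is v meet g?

Common lower bounds of {v, g}: a, f, h, q.
The greatest among these is a.

a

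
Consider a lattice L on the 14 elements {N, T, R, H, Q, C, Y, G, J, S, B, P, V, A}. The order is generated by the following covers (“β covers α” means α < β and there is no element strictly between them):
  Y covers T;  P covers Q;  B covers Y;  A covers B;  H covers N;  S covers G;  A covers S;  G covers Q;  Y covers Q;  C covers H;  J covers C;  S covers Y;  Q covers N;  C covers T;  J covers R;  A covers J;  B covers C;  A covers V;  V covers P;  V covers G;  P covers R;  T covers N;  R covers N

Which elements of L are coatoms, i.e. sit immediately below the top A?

B, J, S, V

The coatoms are exactly the elements covered by A: B, J, S, V.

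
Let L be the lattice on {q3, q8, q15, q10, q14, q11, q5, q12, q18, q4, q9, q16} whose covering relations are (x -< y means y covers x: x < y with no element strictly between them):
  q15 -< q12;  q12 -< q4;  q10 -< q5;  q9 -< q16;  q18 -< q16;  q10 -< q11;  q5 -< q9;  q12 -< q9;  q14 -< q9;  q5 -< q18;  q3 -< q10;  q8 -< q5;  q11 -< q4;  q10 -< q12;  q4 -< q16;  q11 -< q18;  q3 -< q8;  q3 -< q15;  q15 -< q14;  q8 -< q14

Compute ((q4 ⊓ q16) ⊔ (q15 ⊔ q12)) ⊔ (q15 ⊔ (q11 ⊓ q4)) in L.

q4 ∧ q16 = q4
q15 ∨ q12 = q12
q4 ∨ q12 = q4
q11 ∧ q4 = q11
q15 ∨ q11 = q4
q4 ∨ q4 = q4

q4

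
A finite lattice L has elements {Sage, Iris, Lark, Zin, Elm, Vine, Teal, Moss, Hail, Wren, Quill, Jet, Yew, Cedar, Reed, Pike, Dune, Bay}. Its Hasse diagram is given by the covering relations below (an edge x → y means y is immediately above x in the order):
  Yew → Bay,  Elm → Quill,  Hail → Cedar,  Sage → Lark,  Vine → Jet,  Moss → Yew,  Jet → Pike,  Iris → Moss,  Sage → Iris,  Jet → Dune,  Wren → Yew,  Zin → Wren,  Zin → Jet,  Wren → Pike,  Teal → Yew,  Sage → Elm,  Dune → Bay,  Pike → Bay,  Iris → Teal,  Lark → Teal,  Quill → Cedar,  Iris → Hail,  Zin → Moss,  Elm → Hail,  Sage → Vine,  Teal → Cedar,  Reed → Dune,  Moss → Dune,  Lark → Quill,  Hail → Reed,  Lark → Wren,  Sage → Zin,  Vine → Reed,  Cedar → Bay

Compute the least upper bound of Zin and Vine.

Jet

Common upper bounds of {Zin, Vine}: Bay, Dune, Jet, Pike.
The least among these is Jet.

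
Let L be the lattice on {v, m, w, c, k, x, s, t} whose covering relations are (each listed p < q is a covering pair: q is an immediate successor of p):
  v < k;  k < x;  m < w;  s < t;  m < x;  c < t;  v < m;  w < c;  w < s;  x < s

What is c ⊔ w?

Common upper bounds of {c, w}: c, t.
The least among these is c.

c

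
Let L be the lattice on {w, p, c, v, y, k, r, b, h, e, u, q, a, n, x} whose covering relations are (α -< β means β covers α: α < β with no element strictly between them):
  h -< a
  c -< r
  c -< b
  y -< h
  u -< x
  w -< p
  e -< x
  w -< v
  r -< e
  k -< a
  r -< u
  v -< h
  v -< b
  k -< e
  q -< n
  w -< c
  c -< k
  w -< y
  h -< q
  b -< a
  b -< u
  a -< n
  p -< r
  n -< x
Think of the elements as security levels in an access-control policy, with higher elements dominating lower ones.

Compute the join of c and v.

b

Common upper bounds of {c, v}: a, b, n, u, x.
The least among these is b.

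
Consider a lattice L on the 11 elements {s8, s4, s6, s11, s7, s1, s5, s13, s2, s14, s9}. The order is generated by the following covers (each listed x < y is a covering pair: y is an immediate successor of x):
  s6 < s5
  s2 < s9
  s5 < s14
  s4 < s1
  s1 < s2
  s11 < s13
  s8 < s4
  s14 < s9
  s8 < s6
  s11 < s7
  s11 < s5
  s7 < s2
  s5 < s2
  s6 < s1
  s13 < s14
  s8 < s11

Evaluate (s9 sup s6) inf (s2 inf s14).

s5

s9 ∨ s6 = s9
s2 ∧ s14 = s5
s9 ∧ s5 = s5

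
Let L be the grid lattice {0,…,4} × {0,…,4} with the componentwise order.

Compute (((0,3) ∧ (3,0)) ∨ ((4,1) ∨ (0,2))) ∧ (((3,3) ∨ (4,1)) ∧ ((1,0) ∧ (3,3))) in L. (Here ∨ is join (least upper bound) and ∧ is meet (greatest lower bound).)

(0,3) ∧ (3,0) = (0,0)
(4,1) ∨ (0,2) = (4,2)
(0,0) ∨ (4,2) = (4,2)
(3,3) ∨ (4,1) = (4,3)
(1,0) ∧ (3,3) = (1,0)
(4,3) ∧ (1,0) = (1,0)
(4,2) ∧ (1,0) = (1,0)

(1,0)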